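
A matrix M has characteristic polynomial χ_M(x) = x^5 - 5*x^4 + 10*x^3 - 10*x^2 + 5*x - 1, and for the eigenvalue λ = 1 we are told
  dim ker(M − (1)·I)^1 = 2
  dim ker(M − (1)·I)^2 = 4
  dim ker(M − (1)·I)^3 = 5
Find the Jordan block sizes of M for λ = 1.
Block sizes for λ = 1: [3, 2]

From the dimensions of kernels of powers, the number of Jordan blocks of size at least j is d_j − d_{j−1} where d_j = dim ker(N^j) (with d_0 = 0). Computing the differences gives [2, 2, 1].
The number of blocks of size exactly k is (#blocks of size ≥ k) − (#blocks of size ≥ k + 1), so the partition is: 1 block(s) of size 2, 1 block(s) of size 3.
In nonincreasing order the block sizes are [3, 2].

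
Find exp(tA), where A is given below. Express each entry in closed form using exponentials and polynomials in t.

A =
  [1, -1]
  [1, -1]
e^{tA} =
  [t + 1, -t]
  [t, 1 - t]

Strategy: write A = P · J · P⁻¹ where J is a Jordan canonical form, so e^{tA} = P · e^{tJ} · P⁻¹, and e^{tJ} can be computed block-by-block.

A has Jordan form
J =
  [0, 1]
  [0, 0]
(up to reordering of blocks).

Per-block formulas:
  For a 2×2 Jordan block J_2(0): exp(t · J_2(0)) = e^(0t)·(I + t·N), where N is the 2×2 nilpotent shift.

After assembling e^{tJ} and conjugating by P, we get:

e^{tA} =
  [t + 1, -t]
  [t, 1 - t]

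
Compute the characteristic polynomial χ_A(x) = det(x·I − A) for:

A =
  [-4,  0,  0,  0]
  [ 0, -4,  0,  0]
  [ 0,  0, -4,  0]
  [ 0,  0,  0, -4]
x^4 + 16*x^3 + 96*x^2 + 256*x + 256

Expanding det(x·I − A) (e.g. by cofactor expansion or by noting that A is similar to its Jordan form J, which has the same characteristic polynomial as A) gives
  χ_A(x) = x^4 + 16*x^3 + 96*x^2 + 256*x + 256
which factors as (x + 4)^4. The eigenvalues (with algebraic multiplicities) are λ = -4 with multiplicity 4.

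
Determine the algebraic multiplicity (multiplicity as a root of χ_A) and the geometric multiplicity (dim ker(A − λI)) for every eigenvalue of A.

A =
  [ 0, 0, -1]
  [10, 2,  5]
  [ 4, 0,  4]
λ = 2: alg = 3, geom = 2

Step 1 — factor the characteristic polynomial to read off the algebraic multiplicities:
  χ_A(x) = (x - 2)^3

Step 2 — compute geometric multiplicities via the rank-nullity identity g(λ) = n − rank(A − λI):
  rank(A − (2)·I) = 1, so dim ker(A − (2)·I) = n − 1 = 2

Summary:
  λ = 2: algebraic multiplicity = 3, geometric multiplicity = 2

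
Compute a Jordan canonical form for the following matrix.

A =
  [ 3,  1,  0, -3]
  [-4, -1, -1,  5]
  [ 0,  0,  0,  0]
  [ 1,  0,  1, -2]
J_3(0) ⊕ J_1(0)

The characteristic polynomial is
  det(x·I − A) = x^4

Eigenvalues and multiplicities (the geometric multiplicity of λ is n − rank(A − λI), which equals the number of Jordan blocks for λ):
  λ = 0: algebraic multiplicity = 4, geometric multiplicity = 2

Determining the block sizes for each eigenvalue:
  λ = 0: with am = 4 and gm = 2, the partition is not yet determined (e.g. several partitions of 4 into 2 parts exist). Let N = A − (0)·I. Computing rank(N^1) = 2, rank(N^2) = 1, rank(N^3) = 0; the number of blocks of size ≥ j is rank(N^{j−1}) − rank(N^j), giving [2, 1, 1]. So we have 1 block(s) of size 3, 1 block(s) of size 1 → block sizes [3, 1]

Assembling the blocks gives a Jordan form
J =
  [0, 1, 0, 0]
  [0, 0, 1, 0]
  [0, 0, 0, 0]
  [0, 0, 0, 0]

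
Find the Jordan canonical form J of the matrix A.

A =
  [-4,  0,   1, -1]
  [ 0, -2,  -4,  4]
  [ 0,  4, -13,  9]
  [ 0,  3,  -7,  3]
J_3(-4) ⊕ J_1(-4)

The characteristic polynomial is
  det(x·I − A) = x^4 + 16*x^3 + 96*x^2 + 256*x + 256 = (x + 4)^4

Eigenvalues and multiplicities (the geometric multiplicity of λ is n − rank(A − λI), which equals the number of Jordan blocks for λ):
  λ = -4: algebraic multiplicity = 4, geometric multiplicity = 2

Determining the block sizes for each eigenvalue:
  λ = -4: with am = 4 and gm = 2, the partition is not yet determined (e.g. several partitions of 4 into 2 parts exist). Let N = A − (-4)·I. Computing rank(N^1) = 2, rank(N^2) = 1, rank(N^3) = 0; the number of blocks of size ≥ j is rank(N^{j−1}) − rank(N^j), giving [2, 1, 1]. So we have 1 block(s) of size 3, 1 block(s) of size 1 → block sizes [3, 1]

Assembling the blocks gives a Jordan form
J =
  [-4,  1,  0,  0]
  [ 0, -4,  1,  0]
  [ 0,  0, -4,  0]
  [ 0,  0,  0, -4]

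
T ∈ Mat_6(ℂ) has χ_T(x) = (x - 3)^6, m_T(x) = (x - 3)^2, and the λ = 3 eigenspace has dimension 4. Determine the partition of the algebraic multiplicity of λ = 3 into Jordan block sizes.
Block sizes for λ = 3: [2, 2, 1, 1]

Step 1 — from the characteristic polynomial, algebraic multiplicity of λ = 3 is 6. From dim ker(T − (3)·I) = 4, there are exactly 4 Jordan blocks for λ = 3.
Step 2 — from the minimal polynomial, the factor (x − 3)^2 tells us the largest block for λ = 3 has size 2.
Step 3 — with total size 6, 4 blocks, and largest block 2, the block sizes (in nonincreasing order) are [2, 2, 1, 1].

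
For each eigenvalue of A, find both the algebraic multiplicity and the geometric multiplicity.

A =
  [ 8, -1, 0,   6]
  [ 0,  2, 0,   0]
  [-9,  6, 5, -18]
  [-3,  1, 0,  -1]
λ = 2: alg = 2, geom = 1; λ = 5: alg = 2, geom = 2

Step 1 — factor the characteristic polynomial to read off the algebraic multiplicities:
  χ_A(x) = (x - 5)^2*(x - 2)^2

Step 2 — compute geometric multiplicities via the rank-nullity identity g(λ) = n − rank(A − λI):
  rank(A − (2)·I) = 3, so dim ker(A − (2)·I) = n − 3 = 1
  rank(A − (5)·I) = 2, so dim ker(A − (5)·I) = n − 2 = 2

Summary:
  λ = 2: algebraic multiplicity = 2, geometric multiplicity = 1
  λ = 5: algebraic multiplicity = 2, geometric multiplicity = 2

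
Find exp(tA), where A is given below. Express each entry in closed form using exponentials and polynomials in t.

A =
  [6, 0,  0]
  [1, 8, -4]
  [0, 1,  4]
e^{tA} =
  [exp(6*t), 0, 0]
  [t^2*exp(6*t) + t*exp(6*t), 2*t*exp(6*t) + exp(6*t), -4*t*exp(6*t)]
  [t^2*exp(6*t)/2, t*exp(6*t), -2*t*exp(6*t) + exp(6*t)]

Strategy: write A = P · J · P⁻¹ where J is a Jordan canonical form, so e^{tA} = P · e^{tJ} · P⁻¹, and e^{tJ} can be computed block-by-block.

A has Jordan form
J =
  [6, 1, 0]
  [0, 6, 1]
  [0, 0, 6]
(up to reordering of blocks).

Per-block formulas:
  For a 3×3 Jordan block J_3(6): exp(t · J_3(6)) = e^(6t)·(I + t·N + (t^2/2)·N^2), where N is the 3×3 nilpotent shift.

After assembling e^{tJ} and conjugating by P, we get:

e^{tA} =
  [exp(6*t), 0, 0]
  [t^2*exp(6*t) + t*exp(6*t), 2*t*exp(6*t) + exp(6*t), -4*t*exp(6*t)]
  [t^2*exp(6*t)/2, t*exp(6*t), -2*t*exp(6*t) + exp(6*t)]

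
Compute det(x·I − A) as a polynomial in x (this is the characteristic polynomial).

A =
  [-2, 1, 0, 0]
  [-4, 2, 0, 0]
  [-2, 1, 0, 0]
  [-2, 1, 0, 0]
x^4

Expanding det(x·I − A) (e.g. by cofactor expansion or by noting that A is similar to its Jordan form J, which has the same characteristic polynomial as A) gives
  χ_A(x) = x^4
which factors as x^4. The eigenvalues (with algebraic multiplicities) are λ = 0 with multiplicity 4.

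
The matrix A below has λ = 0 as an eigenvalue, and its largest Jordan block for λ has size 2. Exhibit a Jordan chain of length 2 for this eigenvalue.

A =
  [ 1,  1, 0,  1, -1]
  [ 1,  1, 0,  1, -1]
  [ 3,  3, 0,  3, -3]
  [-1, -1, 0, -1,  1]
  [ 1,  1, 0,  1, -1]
A Jordan chain for λ = 0 of length 2:
v_1 = (1, 1, 3, -1, 1)ᵀ
v_2 = (1, 0, 0, 0, 0)ᵀ

Let N = A − (0)·I. We want v_2 with N^2 v_2 = 0 but N^1 v_2 ≠ 0; then v_{j-1} := N · v_j for j = 2, …, 2.

Pick v_2 = (1, 0, 0, 0, 0)ᵀ.
Then v_1 = N · v_2 = (1, 1, 3, -1, 1)ᵀ.

Sanity check: (A − (0)·I) v_1 = (0, 0, 0, 0, 0)ᵀ = 0. ✓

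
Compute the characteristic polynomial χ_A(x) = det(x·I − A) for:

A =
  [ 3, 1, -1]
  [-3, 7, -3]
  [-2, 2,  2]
x^3 - 12*x^2 + 48*x - 64

Expanding det(x·I − A) (e.g. by cofactor expansion or by noting that A is similar to its Jordan form J, which has the same characteristic polynomial as A) gives
  χ_A(x) = x^3 - 12*x^2 + 48*x - 64
which factors as (x - 4)^3. The eigenvalues (with algebraic multiplicities) are λ = 4 with multiplicity 3.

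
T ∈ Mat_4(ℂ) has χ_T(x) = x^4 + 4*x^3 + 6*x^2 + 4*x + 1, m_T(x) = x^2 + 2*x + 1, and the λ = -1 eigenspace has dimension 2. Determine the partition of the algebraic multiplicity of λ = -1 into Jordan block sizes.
Block sizes for λ = -1: [2, 2]

Step 1 — from the characteristic polynomial, algebraic multiplicity of λ = -1 is 4. From dim ker(T − (-1)·I) = 2, there are exactly 2 Jordan blocks for λ = -1.
Step 2 — from the minimal polynomial, the factor (x + 1)^2 tells us the largest block for λ = -1 has size 2.
Step 3 — with total size 4, 2 blocks, and largest block 2, the block sizes (in nonincreasing order) are [2, 2].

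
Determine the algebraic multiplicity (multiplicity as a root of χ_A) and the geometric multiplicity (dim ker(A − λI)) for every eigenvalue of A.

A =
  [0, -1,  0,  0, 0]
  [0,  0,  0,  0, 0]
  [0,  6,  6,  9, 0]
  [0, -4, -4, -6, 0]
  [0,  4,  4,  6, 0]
λ = 0: alg = 5, geom = 3

Step 1 — factor the characteristic polynomial to read off the algebraic multiplicities:
  χ_A(x) = x^5

Step 2 — compute geometric multiplicities via the rank-nullity identity g(λ) = n − rank(A − λI):
  rank(A − (0)·I) = 2, so dim ker(A − (0)·I) = n − 2 = 3

Summary:
  λ = 0: algebraic multiplicity = 5, geometric multiplicity = 3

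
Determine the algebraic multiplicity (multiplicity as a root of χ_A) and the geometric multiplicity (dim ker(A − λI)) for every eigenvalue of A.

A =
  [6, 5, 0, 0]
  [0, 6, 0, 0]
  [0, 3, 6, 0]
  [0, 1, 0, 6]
λ = 6: alg = 4, geom = 3

Step 1 — factor the characteristic polynomial to read off the algebraic multiplicities:
  χ_A(x) = (x - 6)^4

Step 2 — compute geometric multiplicities via the rank-nullity identity g(λ) = n − rank(A − λI):
  rank(A − (6)·I) = 1, so dim ker(A − (6)·I) = n − 1 = 3

Summary:
  λ = 6: algebraic multiplicity = 4, geometric multiplicity = 3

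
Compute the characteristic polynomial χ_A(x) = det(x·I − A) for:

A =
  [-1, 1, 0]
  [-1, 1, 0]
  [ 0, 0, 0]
x^3

Expanding det(x·I − A) (e.g. by cofactor expansion or by noting that A is similar to its Jordan form J, which has the same characteristic polynomial as A) gives
  χ_A(x) = x^3
which factors as x^3. The eigenvalues (with algebraic multiplicities) are λ = 0 with multiplicity 3.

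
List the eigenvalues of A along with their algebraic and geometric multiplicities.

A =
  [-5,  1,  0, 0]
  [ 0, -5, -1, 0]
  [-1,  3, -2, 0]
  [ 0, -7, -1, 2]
λ = -4: alg = 3, geom = 1; λ = 2: alg = 1, geom = 1

Step 1 — factor the characteristic polynomial to read off the algebraic multiplicities:
  χ_A(x) = (x - 2)*(x + 4)^3

Step 2 — compute geometric multiplicities via the rank-nullity identity g(λ) = n − rank(A − λI):
  rank(A − (-4)·I) = 3, so dim ker(A − (-4)·I) = n − 3 = 1
  rank(A − (2)·I) = 3, so dim ker(A − (2)·I) = n − 3 = 1

Summary:
  λ = -4: algebraic multiplicity = 3, geometric multiplicity = 1
  λ = 2: algebraic multiplicity = 1, geometric multiplicity = 1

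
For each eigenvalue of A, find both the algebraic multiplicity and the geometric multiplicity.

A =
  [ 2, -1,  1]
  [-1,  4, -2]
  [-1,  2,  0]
λ = 2: alg = 3, geom = 1

Step 1 — factor the characteristic polynomial to read off the algebraic multiplicities:
  χ_A(x) = (x - 2)^3

Step 2 — compute geometric multiplicities via the rank-nullity identity g(λ) = n − rank(A − λI):
  rank(A − (2)·I) = 2, so dim ker(A − (2)·I) = n − 2 = 1

Summary:
  λ = 2: algebraic multiplicity = 3, geometric multiplicity = 1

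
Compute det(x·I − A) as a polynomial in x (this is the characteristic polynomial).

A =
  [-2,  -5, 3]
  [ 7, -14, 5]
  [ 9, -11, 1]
x^3 + 15*x^2 + 75*x + 125

Expanding det(x·I − A) (e.g. by cofactor expansion or by noting that A is similar to its Jordan form J, which has the same characteristic polynomial as A) gives
  χ_A(x) = x^3 + 15*x^2 + 75*x + 125
which factors as (x + 5)^3. The eigenvalues (with algebraic multiplicities) are λ = -5 with multiplicity 3.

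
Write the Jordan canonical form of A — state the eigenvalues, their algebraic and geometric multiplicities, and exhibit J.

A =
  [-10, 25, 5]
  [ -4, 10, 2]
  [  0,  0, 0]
J_2(0) ⊕ J_1(0)

The characteristic polynomial is
  det(x·I − A) = x^3

Eigenvalues and multiplicities (the geometric multiplicity of λ is n − rank(A − λI), which equals the number of Jordan blocks for λ):
  λ = 0: algebraic multiplicity = 3, geometric multiplicity = 2

Determining the block sizes for each eigenvalue:
  λ = 0: 2 blocks summing to 3 forces exactly one block of size 2 and the rest size 1 → block sizes [2, 1]

Assembling the blocks gives a Jordan form
J =
  [0, 1, 0]
  [0, 0, 0]
  [0, 0, 0]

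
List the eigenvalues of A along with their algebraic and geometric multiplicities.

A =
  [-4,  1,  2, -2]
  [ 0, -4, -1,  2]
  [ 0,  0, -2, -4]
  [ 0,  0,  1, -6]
λ = -4: alg = 4, geom = 2

Step 1 — factor the characteristic polynomial to read off the algebraic multiplicities:
  χ_A(x) = (x + 4)^4

Step 2 — compute geometric multiplicities via the rank-nullity identity g(λ) = n − rank(A − λI):
  rank(A − (-4)·I) = 2, so dim ker(A − (-4)·I) = n − 2 = 2

Summary:
  λ = -4: algebraic multiplicity = 4, geometric multiplicity = 2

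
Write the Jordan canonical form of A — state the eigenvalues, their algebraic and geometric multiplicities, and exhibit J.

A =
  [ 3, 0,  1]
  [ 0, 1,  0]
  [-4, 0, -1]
J_2(1) ⊕ J_1(1)

The characteristic polynomial is
  det(x·I − A) = x^3 - 3*x^2 + 3*x - 1 = (x - 1)^3

Eigenvalues and multiplicities (the geometric multiplicity of λ is n − rank(A − λI), which equals the number of Jordan blocks for λ):
  λ = 1: algebraic multiplicity = 3, geometric multiplicity = 2

Determining the block sizes for each eigenvalue:
  λ = 1: 2 blocks summing to 3 forces exactly one block of size 2 and the rest size 1 → block sizes [2, 1]

Assembling the blocks gives a Jordan form
J =
  [1, 1, 0]
  [0, 1, 0]
  [0, 0, 1]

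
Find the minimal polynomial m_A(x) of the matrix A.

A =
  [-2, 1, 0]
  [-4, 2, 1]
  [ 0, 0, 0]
x^3

The characteristic polynomial is χ_A(x) = x^3, so the eigenvalues are known. The minimal polynomial is
  m_A(x) = Π_λ (x − λ)^{k_λ}
where k_λ is the size of the *largest* Jordan block for λ (equivalently, the smallest k with (A − λI)^k v = 0 for every generalised eigenvector v of λ).

  λ = 0: largest Jordan block has size 3, contributing (x − 0)^3

So m_A(x) = x^3 = x^3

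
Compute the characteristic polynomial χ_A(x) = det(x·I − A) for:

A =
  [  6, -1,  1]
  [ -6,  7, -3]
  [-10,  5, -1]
x^3 - 12*x^2 + 48*x - 64

Expanding det(x·I − A) (e.g. by cofactor expansion or by noting that A is similar to its Jordan form J, which has the same characteristic polynomial as A) gives
  χ_A(x) = x^3 - 12*x^2 + 48*x - 64
which factors as (x - 4)^3. The eigenvalues (with algebraic multiplicities) are λ = 4 with multiplicity 3.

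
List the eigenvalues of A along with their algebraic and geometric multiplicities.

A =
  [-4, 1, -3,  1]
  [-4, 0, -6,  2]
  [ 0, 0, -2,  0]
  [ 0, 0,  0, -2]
λ = -2: alg = 4, geom = 3

Step 1 — factor the characteristic polynomial to read off the algebraic multiplicities:
  χ_A(x) = (x + 2)^4

Step 2 — compute geometric multiplicities via the rank-nullity identity g(λ) = n − rank(A − λI):
  rank(A − (-2)·I) = 1, so dim ker(A − (-2)·I) = n − 1 = 3

Summary:
  λ = -2: algebraic multiplicity = 4, geometric multiplicity = 3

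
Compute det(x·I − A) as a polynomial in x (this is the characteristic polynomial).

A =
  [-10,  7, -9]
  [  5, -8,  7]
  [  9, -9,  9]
x^3 + 9*x^2 + 27*x + 27

Expanding det(x·I − A) (e.g. by cofactor expansion or by noting that A is similar to its Jordan form J, which has the same characteristic polynomial as A) gives
  χ_A(x) = x^3 + 9*x^2 + 27*x + 27
which factors as (x + 3)^3. The eigenvalues (with algebraic multiplicities) are λ = -3 with multiplicity 3.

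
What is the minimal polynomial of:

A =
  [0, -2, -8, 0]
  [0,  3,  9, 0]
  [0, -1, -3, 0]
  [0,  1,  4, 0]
x^3

The characteristic polynomial is χ_A(x) = x^4, so the eigenvalues are known. The minimal polynomial is
  m_A(x) = Π_λ (x − λ)^{k_λ}
where k_λ is the size of the *largest* Jordan block for λ (equivalently, the smallest k with (A − λI)^k v = 0 for every generalised eigenvector v of λ).

  λ = 0: largest Jordan block has size 3, contributing (x − 0)^3

So m_A(x) = x^3 = x^3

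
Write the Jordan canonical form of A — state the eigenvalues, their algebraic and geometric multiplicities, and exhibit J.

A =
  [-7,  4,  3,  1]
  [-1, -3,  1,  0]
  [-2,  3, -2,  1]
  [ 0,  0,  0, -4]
J_3(-4) ⊕ J_1(-4)

The characteristic polynomial is
  det(x·I − A) = x^4 + 16*x^3 + 96*x^2 + 256*x + 256 = (x + 4)^4

Eigenvalues and multiplicities (the geometric multiplicity of λ is n − rank(A − λI), which equals the number of Jordan blocks for λ):
  λ = -4: algebraic multiplicity = 4, geometric multiplicity = 2

Determining the block sizes for each eigenvalue:
  λ = -4: with am = 4 and gm = 2, the partition is not yet determined (e.g. several partitions of 4 into 2 parts exist). Let N = A − (-4)·I. Computing rank(N^1) = 2, rank(N^2) = 1, rank(N^3) = 0; the number of blocks of size ≥ j is rank(N^{j−1}) − rank(N^j), giving [2, 1, 1]. So we have 1 block(s) of size 3, 1 block(s) of size 1 → block sizes [3, 1]

Assembling the blocks gives a Jordan form
J =
  [-4,  1,  0,  0]
  [ 0, -4,  1,  0]
  [ 0,  0, -4,  0]
  [ 0,  0,  0, -4]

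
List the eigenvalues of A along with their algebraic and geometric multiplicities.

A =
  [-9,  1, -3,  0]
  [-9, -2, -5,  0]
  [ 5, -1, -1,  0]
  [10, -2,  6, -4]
λ = -4: alg = 4, geom = 2

Step 1 — factor the characteristic polynomial to read off the algebraic multiplicities:
  χ_A(x) = (x + 4)^4

Step 2 — compute geometric multiplicities via the rank-nullity identity g(λ) = n − rank(A − λI):
  rank(A − (-4)·I) = 2, so dim ker(A − (-4)·I) = n − 2 = 2

Summary:
  λ = -4: algebraic multiplicity = 4, geometric multiplicity = 2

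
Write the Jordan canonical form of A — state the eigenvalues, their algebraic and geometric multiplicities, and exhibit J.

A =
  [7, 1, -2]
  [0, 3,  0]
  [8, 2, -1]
J_2(3) ⊕ J_1(3)

The characteristic polynomial is
  det(x·I − A) = x^3 - 9*x^2 + 27*x - 27 = (x - 3)^3

Eigenvalues and multiplicities (the geometric multiplicity of λ is n − rank(A − λI), which equals the number of Jordan blocks for λ):
  λ = 3: algebraic multiplicity = 3, geometric multiplicity = 2

Determining the block sizes for each eigenvalue:
  λ = 3: 2 blocks summing to 3 forces exactly one block of size 2 and the rest size 1 → block sizes [2, 1]

Assembling the blocks gives a Jordan form
J =
  [3, 1, 0]
  [0, 3, 0]
  [0, 0, 3]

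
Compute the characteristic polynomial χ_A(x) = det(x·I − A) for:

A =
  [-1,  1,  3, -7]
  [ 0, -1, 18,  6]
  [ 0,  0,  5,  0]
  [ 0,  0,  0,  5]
x^4 - 8*x^3 + 6*x^2 + 40*x + 25

Expanding det(x·I − A) (e.g. by cofactor expansion or by noting that A is similar to its Jordan form J, which has the same characteristic polynomial as A) gives
  χ_A(x) = x^4 - 8*x^3 + 6*x^2 + 40*x + 25
which factors as (x - 5)^2*(x + 1)^2. The eigenvalues (with algebraic multiplicities) are λ = -1 with multiplicity 2, λ = 5 with multiplicity 2.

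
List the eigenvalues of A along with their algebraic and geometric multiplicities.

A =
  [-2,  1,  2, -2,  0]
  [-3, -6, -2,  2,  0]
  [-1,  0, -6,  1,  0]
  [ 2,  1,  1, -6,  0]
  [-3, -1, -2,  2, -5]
λ = -5: alg = 5, geom = 3

Step 1 — factor the characteristic polynomial to read off the algebraic multiplicities:
  χ_A(x) = (x + 5)^5

Step 2 — compute geometric multiplicities via the rank-nullity identity g(λ) = n − rank(A − λI):
  rank(A − (-5)·I) = 2, so dim ker(A − (-5)·I) = n − 2 = 3

Summary:
  λ = -5: algebraic multiplicity = 5, geometric multiplicity = 3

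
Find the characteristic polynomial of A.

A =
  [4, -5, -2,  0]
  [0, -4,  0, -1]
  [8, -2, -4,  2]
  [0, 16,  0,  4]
x^4

Expanding det(x·I − A) (e.g. by cofactor expansion or by noting that A is similar to its Jordan form J, which has the same characteristic polynomial as A) gives
  χ_A(x) = x^4
which factors as x^4. The eigenvalues (with algebraic multiplicities) are λ = 0 with multiplicity 4.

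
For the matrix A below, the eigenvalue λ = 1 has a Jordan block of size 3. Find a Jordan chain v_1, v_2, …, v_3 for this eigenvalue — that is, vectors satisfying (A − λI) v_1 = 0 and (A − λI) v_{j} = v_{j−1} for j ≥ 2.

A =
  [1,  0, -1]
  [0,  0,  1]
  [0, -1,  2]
A Jordan chain for λ = 1 of length 3:
v_1 = (1, 0, 0)ᵀ
v_2 = (0, -1, -1)ᵀ
v_3 = (0, 1, 0)ᵀ

Let N = A − (1)·I. We want v_3 with N^3 v_3 = 0 but N^2 v_3 ≠ 0; then v_{j-1} := N · v_j for j = 3, …, 2.

Pick v_3 = (0, 1, 0)ᵀ.
Then v_2 = N · v_3 = (0, -1, -1)ᵀ.
Then v_1 = N · v_2 = (1, 0, 0)ᵀ.

Sanity check: (A − (1)·I) v_1 = (0, 0, 0)ᵀ = 0. ✓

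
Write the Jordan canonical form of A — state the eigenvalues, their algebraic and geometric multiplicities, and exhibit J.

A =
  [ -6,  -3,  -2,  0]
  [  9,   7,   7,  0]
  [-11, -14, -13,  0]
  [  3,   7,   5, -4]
J_3(-4) ⊕ J_1(-4)

The characteristic polynomial is
  det(x·I − A) = x^4 + 16*x^3 + 96*x^2 + 256*x + 256 = (x + 4)^4

Eigenvalues and multiplicities (the geometric multiplicity of λ is n − rank(A − λI), which equals the number of Jordan blocks for λ):
  λ = -4: algebraic multiplicity = 4, geometric multiplicity = 2

Determining the block sizes for each eigenvalue:
  λ = -4: with am = 4 and gm = 2, the partition is not yet determined (e.g. several partitions of 4 into 2 parts exist). Let N = A − (-4)·I. Computing rank(N^1) = 2, rank(N^2) = 1, rank(N^3) = 0; the number of blocks of size ≥ j is rank(N^{j−1}) − rank(N^j), giving [2, 1, 1]. So we have 1 block(s) of size 3, 1 block(s) of size 1 → block sizes [3, 1]

Assembling the blocks gives a Jordan form
J =
  [-4,  1,  0,  0]
  [ 0, -4,  1,  0]
  [ 0,  0, -4,  0]
  [ 0,  0,  0, -4]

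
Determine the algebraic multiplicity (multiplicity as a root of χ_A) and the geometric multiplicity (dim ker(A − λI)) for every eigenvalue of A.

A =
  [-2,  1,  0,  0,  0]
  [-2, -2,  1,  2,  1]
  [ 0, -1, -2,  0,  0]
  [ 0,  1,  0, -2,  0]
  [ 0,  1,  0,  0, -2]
λ = -2: alg = 5, geom = 3

Step 1 — factor the characteristic polynomial to read off the algebraic multiplicities:
  χ_A(x) = (x + 2)^5

Step 2 — compute geometric multiplicities via the rank-nullity identity g(λ) = n − rank(A − λI):
  rank(A − (-2)·I) = 2, so dim ker(A − (-2)·I) = n − 2 = 3

Summary:
  λ = -2: algebraic multiplicity = 5, geometric multiplicity = 3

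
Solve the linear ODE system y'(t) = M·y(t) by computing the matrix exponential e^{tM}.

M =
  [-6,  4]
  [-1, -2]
e^{tM} =
  [-2*t*exp(-4*t) + exp(-4*t), 4*t*exp(-4*t)]
  [-t*exp(-4*t), 2*t*exp(-4*t) + exp(-4*t)]

Strategy: write M = P · J · P⁻¹ where J is a Jordan canonical form, so e^{tM} = P · e^{tJ} · P⁻¹, and e^{tJ} can be computed block-by-block.

M has Jordan form
J =
  [-4,  1]
  [ 0, -4]
(up to reordering of blocks).

Per-block formulas:
  For a 2×2 Jordan block J_2(-4): exp(t · J_2(-4)) = e^(-4t)·(I + t·N), where N is the 2×2 nilpotent shift.

After assembling e^{tJ} and conjugating by P, we get:

e^{tM} =
  [-2*t*exp(-4*t) + exp(-4*t), 4*t*exp(-4*t)]
  [-t*exp(-4*t), 2*t*exp(-4*t) + exp(-4*t)]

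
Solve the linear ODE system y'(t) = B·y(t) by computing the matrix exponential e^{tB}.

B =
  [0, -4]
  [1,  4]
e^{tB} =
  [-2*t*exp(2*t) + exp(2*t), -4*t*exp(2*t)]
  [t*exp(2*t), 2*t*exp(2*t) + exp(2*t)]

Strategy: write B = P · J · P⁻¹ where J is a Jordan canonical form, so e^{tB} = P · e^{tJ} · P⁻¹, and e^{tJ} can be computed block-by-block.

B has Jordan form
J =
  [2, 1]
  [0, 2]
(up to reordering of blocks).

Per-block formulas:
  For a 2×2 Jordan block J_2(2): exp(t · J_2(2)) = e^(2t)·(I + t·N), where N is the 2×2 nilpotent shift.

After assembling e^{tJ} and conjugating by P, we get:

e^{tB} =
  [-2*t*exp(2*t) + exp(2*t), -4*t*exp(2*t)]
  [t*exp(2*t), 2*t*exp(2*t) + exp(2*t)]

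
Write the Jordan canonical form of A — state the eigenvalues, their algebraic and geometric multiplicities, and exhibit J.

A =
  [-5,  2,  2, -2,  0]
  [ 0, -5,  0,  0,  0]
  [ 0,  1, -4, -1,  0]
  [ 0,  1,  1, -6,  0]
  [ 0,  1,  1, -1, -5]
J_2(-5) ⊕ J_1(-5) ⊕ J_1(-5) ⊕ J_1(-5)

The characteristic polynomial is
  det(x·I − A) = x^5 + 25*x^4 + 250*x^3 + 1250*x^2 + 3125*x + 3125 = (x + 5)^5

Eigenvalues and multiplicities (the geometric multiplicity of λ is n − rank(A − λI), which equals the number of Jordan blocks for λ):
  λ = -5: algebraic multiplicity = 5, geometric multiplicity = 4

Determining the block sizes for each eigenvalue:
  λ = -5: 4 blocks summing to 5 forces exactly one block of size 2 and the rest size 1 → block sizes [2, 1, 1, 1]

Assembling the blocks gives a Jordan form
J =
  [-5,  1,  0,  0,  0]
  [ 0, -5,  0,  0,  0]
  [ 0,  0, -5,  0,  0]
  [ 0,  0,  0, -5,  0]
  [ 0,  0,  0,  0, -5]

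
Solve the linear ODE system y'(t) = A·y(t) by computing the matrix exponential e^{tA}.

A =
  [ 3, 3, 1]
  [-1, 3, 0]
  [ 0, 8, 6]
e^{tA} =
  [-t^2*exp(4*t) - t*exp(4*t) + exp(4*t), t^2*exp(4*t) + 3*t*exp(4*t), t^2*exp(4*t)/2 + t*exp(4*t)]
  [t^2*exp(4*t) - t*exp(4*t), -t^2*exp(4*t) - t*exp(4*t) + exp(4*t), -t^2*exp(4*t)/2]
  [-4*t^2*exp(4*t), 4*t^2*exp(4*t) + 8*t*exp(4*t), 2*t^2*exp(4*t) + 2*t*exp(4*t) + exp(4*t)]

Strategy: write A = P · J · P⁻¹ where J is a Jordan canonical form, so e^{tA} = P · e^{tJ} · P⁻¹, and e^{tJ} can be computed block-by-block.

A has Jordan form
J =
  [4, 1, 0]
  [0, 4, 1]
  [0, 0, 4]
(up to reordering of blocks).

Per-block formulas:
  For a 3×3 Jordan block J_3(4): exp(t · J_3(4)) = e^(4t)·(I + t·N + (t^2/2)·N^2), where N is the 3×3 nilpotent shift.

After assembling e^{tJ} and conjugating by P, we get:

e^{tA} =
  [-t^2*exp(4*t) - t*exp(4*t) + exp(4*t), t^2*exp(4*t) + 3*t*exp(4*t), t^2*exp(4*t)/2 + t*exp(4*t)]
  [t^2*exp(4*t) - t*exp(4*t), -t^2*exp(4*t) - t*exp(4*t) + exp(4*t), -t^2*exp(4*t)/2]
  [-4*t^2*exp(4*t), 4*t^2*exp(4*t) + 8*t*exp(4*t), 2*t^2*exp(4*t) + 2*t*exp(4*t) + exp(4*t)]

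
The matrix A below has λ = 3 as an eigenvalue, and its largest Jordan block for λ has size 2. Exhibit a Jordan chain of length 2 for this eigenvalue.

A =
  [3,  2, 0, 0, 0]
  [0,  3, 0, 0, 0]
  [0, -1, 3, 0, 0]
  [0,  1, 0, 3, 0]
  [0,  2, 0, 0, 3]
A Jordan chain for λ = 3 of length 2:
v_1 = (2, 0, -1, 1, 2)ᵀ
v_2 = (0, 1, 0, 0, 0)ᵀ

Let N = A − (3)·I. We want v_2 with N^2 v_2 = 0 but N^1 v_2 ≠ 0; then v_{j-1} := N · v_j for j = 2, …, 2.

Pick v_2 = (0, 1, 0, 0, 0)ᵀ.
Then v_1 = N · v_2 = (2, 0, -1, 1, 2)ᵀ.

Sanity check: (A − (3)·I) v_1 = (0, 0, 0, 0, 0)ᵀ = 0. ✓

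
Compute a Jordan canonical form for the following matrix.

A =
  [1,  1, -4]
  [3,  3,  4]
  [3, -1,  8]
J_2(4) ⊕ J_1(4)

The characteristic polynomial is
  det(x·I − A) = x^3 - 12*x^2 + 48*x - 64 = (x - 4)^3

Eigenvalues and multiplicities (the geometric multiplicity of λ is n − rank(A − λI), which equals the number of Jordan blocks for λ):
  λ = 4: algebraic multiplicity = 3, geometric multiplicity = 2

Determining the block sizes for each eigenvalue:
  λ = 4: 2 blocks summing to 3 forces exactly one block of size 2 and the rest size 1 → block sizes [2, 1]

Assembling the blocks gives a Jordan form
J =
  [4, 1, 0]
  [0, 4, 0]
  [0, 0, 4]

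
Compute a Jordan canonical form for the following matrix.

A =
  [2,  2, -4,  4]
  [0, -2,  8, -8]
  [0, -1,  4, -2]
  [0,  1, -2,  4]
J_2(2) ⊕ J_1(2) ⊕ J_1(2)

The characteristic polynomial is
  det(x·I − A) = x^4 - 8*x^3 + 24*x^2 - 32*x + 16 = (x - 2)^4

Eigenvalues and multiplicities (the geometric multiplicity of λ is n − rank(A − λI), which equals the number of Jordan blocks for λ):
  λ = 2: algebraic multiplicity = 4, geometric multiplicity = 3

Determining the block sizes for each eigenvalue:
  λ = 2: 3 blocks summing to 4 forces exactly one block of size 2 and the rest size 1 → block sizes [2, 1, 1]

Assembling the blocks gives a Jordan form
J =
  [2, 1, 0, 0]
  [0, 2, 0, 0]
  [0, 0, 2, 0]
  [0, 0, 0, 2]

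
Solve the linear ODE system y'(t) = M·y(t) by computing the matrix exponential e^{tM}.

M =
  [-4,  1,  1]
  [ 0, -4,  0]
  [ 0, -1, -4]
e^{tM} =
  [exp(-4*t), -t^2*exp(-4*t)/2 + t*exp(-4*t), t*exp(-4*t)]
  [0, exp(-4*t), 0]
  [0, -t*exp(-4*t), exp(-4*t)]

Strategy: write M = P · J · P⁻¹ where J is a Jordan canonical form, so e^{tM} = P · e^{tJ} · P⁻¹, and e^{tJ} can be computed block-by-block.

M has Jordan form
J =
  [-4,  1,  0]
  [ 0, -4,  1]
  [ 0,  0, -4]
(up to reordering of blocks).

Per-block formulas:
  For a 3×3 Jordan block J_3(-4): exp(t · J_3(-4)) = e^(-4t)·(I + t·N + (t^2/2)·N^2), where N is the 3×3 nilpotent shift.

After assembling e^{tJ} and conjugating by P, we get:

e^{tM} =
  [exp(-4*t), -t^2*exp(-4*t)/2 + t*exp(-4*t), t*exp(-4*t)]
  [0, exp(-4*t), 0]
  [0, -t*exp(-4*t), exp(-4*t)]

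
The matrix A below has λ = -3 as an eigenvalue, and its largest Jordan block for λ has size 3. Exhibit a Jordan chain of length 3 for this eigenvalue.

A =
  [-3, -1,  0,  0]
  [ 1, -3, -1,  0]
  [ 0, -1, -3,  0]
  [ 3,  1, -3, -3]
A Jordan chain for λ = -3 of length 3:
v_1 = (-1, 0, -1, 1)ᵀ
v_2 = (0, 1, 0, 3)ᵀ
v_3 = (1, 0, 0, 0)ᵀ

Let N = A − (-3)·I. We want v_3 with N^3 v_3 = 0 but N^2 v_3 ≠ 0; then v_{j-1} := N · v_j for j = 3, …, 2.

Pick v_3 = (1, 0, 0, 0)ᵀ.
Then v_2 = N · v_3 = (0, 1, 0, 3)ᵀ.
Then v_1 = N · v_2 = (-1, 0, -1, 1)ᵀ.

Sanity check: (A − (-3)·I) v_1 = (0, 0, 0, 0)ᵀ = 0. ✓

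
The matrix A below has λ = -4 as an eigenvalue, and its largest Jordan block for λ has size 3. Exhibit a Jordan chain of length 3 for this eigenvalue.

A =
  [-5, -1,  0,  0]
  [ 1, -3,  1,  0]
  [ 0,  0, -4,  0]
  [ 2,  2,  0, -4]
A Jordan chain for λ = -4 of length 3:
v_1 = (-1, 1, 0, 2)ᵀ
v_2 = (0, 1, 0, 0)ᵀ
v_3 = (0, 0, 1, 0)ᵀ

Let N = A − (-4)·I. We want v_3 with N^3 v_3 = 0 but N^2 v_3 ≠ 0; then v_{j-1} := N · v_j for j = 3, …, 2.

Pick v_3 = (0, 0, 1, 0)ᵀ.
Then v_2 = N · v_3 = (0, 1, 0, 0)ᵀ.
Then v_1 = N · v_2 = (-1, 1, 0, 2)ᵀ.

Sanity check: (A − (-4)·I) v_1 = (0, 0, 0, 0)ᵀ = 0. ✓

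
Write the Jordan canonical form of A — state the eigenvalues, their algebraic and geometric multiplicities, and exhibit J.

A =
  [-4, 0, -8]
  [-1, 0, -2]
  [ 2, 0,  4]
J_2(0) ⊕ J_1(0)

The characteristic polynomial is
  det(x·I − A) = x^3

Eigenvalues and multiplicities (the geometric multiplicity of λ is n − rank(A − λI), which equals the number of Jordan blocks for λ):
  λ = 0: algebraic multiplicity = 3, geometric multiplicity = 2

Determining the block sizes for each eigenvalue:
  λ = 0: 2 blocks summing to 3 forces exactly one block of size 2 and the rest size 1 → block sizes [2, 1]

Assembling the blocks gives a Jordan form
J =
  [0, 1, 0]
  [0, 0, 0]
  [0, 0, 0]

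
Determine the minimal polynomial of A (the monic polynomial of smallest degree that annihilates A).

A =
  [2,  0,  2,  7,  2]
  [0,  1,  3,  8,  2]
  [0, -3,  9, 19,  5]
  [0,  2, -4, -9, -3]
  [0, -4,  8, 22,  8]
x^3 - 7*x^2 + 16*x - 12

The characteristic polynomial is χ_A(x) = (x - 3)*(x - 2)^4, so the eigenvalues are known. The minimal polynomial is
  m_A(x) = Π_λ (x − λ)^{k_λ}
where k_λ is the size of the *largest* Jordan block for λ (equivalently, the smallest k with (A − λI)^k v = 0 for every generalised eigenvector v of λ).

  λ = 2: largest Jordan block has size 2, contributing (x − 2)^2
  λ = 3: largest Jordan block has size 1, contributing (x − 3)

So m_A(x) = (x - 3)*(x - 2)^2 = x^3 - 7*x^2 + 16*x - 12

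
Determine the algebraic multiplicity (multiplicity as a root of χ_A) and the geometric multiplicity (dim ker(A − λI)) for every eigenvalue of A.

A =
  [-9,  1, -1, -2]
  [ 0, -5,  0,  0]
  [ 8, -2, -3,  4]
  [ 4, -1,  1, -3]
λ = -5: alg = 4, geom = 3

Step 1 — factor the characteristic polynomial to read off the algebraic multiplicities:
  χ_A(x) = (x + 5)^4

Step 2 — compute geometric multiplicities via the rank-nullity identity g(λ) = n − rank(A − λI):
  rank(A − (-5)·I) = 1, so dim ker(A − (-5)·I) = n − 1 = 3

Summary:
  λ = -5: algebraic multiplicity = 4, geometric multiplicity = 3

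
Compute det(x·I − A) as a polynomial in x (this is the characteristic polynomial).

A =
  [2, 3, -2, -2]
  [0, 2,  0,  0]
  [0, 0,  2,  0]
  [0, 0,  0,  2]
x^4 - 8*x^3 + 24*x^2 - 32*x + 16

Expanding det(x·I − A) (e.g. by cofactor expansion or by noting that A is similar to its Jordan form J, which has the same characteristic polynomial as A) gives
  χ_A(x) = x^4 - 8*x^3 + 24*x^2 - 32*x + 16
which factors as (x - 2)^4. The eigenvalues (with algebraic multiplicities) are λ = 2 with multiplicity 4.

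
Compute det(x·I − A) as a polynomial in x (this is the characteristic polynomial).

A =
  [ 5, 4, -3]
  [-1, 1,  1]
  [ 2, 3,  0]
x^3 - 6*x^2 + 12*x - 8

Expanding det(x·I − A) (e.g. by cofactor expansion or by noting that A is similar to its Jordan form J, which has the same characteristic polynomial as A) gives
  χ_A(x) = x^3 - 6*x^2 + 12*x - 8
which factors as (x - 2)^3. The eigenvalues (with algebraic multiplicities) are λ = 2 with multiplicity 3.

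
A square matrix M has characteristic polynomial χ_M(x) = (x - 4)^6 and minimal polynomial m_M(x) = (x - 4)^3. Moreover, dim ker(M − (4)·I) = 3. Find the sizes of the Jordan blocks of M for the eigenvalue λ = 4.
Block sizes for λ = 4: [3, 2, 1]

Step 1 — from the characteristic polynomial, algebraic multiplicity of λ = 4 is 6. From dim ker(M − (4)·I) = 3, there are exactly 3 Jordan blocks for λ = 4.
Step 2 — from the minimal polynomial, the factor (x − 4)^3 tells us the largest block for λ = 4 has size 3.
Step 3 — with total size 6, 3 blocks, and largest block 3, the block sizes (in nonincreasing order) are [3, 2, 1].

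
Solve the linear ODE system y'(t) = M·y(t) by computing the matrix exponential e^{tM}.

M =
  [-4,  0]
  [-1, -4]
e^{tM} =
  [exp(-4*t), 0]
  [-t*exp(-4*t), exp(-4*t)]

Strategy: write M = P · J · P⁻¹ where J is a Jordan canonical form, so e^{tM} = P · e^{tJ} · P⁻¹, and e^{tJ} can be computed block-by-block.

M has Jordan form
J =
  [-4,  1]
  [ 0, -4]
(up to reordering of blocks).

Per-block formulas:
  For a 2×2 Jordan block J_2(-4): exp(t · J_2(-4)) = e^(-4t)·(I + t·N), where N is the 2×2 nilpotent shift.

After assembling e^{tJ} and conjugating by P, we get:

e^{tM} =
  [exp(-4*t), 0]
  [-t*exp(-4*t), exp(-4*t)]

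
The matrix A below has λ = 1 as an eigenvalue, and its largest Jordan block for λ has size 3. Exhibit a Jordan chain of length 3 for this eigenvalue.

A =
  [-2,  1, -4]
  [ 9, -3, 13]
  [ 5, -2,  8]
A Jordan chain for λ = 1 of length 3:
v_1 = (-2, 2, 2)ᵀ
v_2 = (-3, 9, 5)ᵀ
v_3 = (1, 0, 0)ᵀ

Let N = A − (1)·I. We want v_3 with N^3 v_3 = 0 but N^2 v_3 ≠ 0; then v_{j-1} := N · v_j for j = 3, …, 2.

Pick v_3 = (1, 0, 0)ᵀ.
Then v_2 = N · v_3 = (-3, 9, 5)ᵀ.
Then v_1 = N · v_2 = (-2, 2, 2)ᵀ.

Sanity check: (A − (1)·I) v_1 = (0, 0, 0)ᵀ = 0. ✓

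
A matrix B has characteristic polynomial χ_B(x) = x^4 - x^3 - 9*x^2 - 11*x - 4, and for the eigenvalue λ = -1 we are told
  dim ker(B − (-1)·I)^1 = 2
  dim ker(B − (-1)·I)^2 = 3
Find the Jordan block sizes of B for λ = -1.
Block sizes for λ = -1: [2, 1]

From the dimensions of kernels of powers, the number of Jordan blocks of size at least j is d_j − d_{j−1} where d_j = dim ker(N^j) (with d_0 = 0). Computing the differences gives [2, 1].
The number of blocks of size exactly k is (#blocks of size ≥ k) − (#blocks of size ≥ k + 1), so the partition is: 1 block(s) of size 1, 1 block(s) of size 2.
In nonincreasing order the block sizes are [2, 1].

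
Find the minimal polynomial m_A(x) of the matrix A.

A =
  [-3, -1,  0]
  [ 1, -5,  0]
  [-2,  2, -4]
x^2 + 8*x + 16

The characteristic polynomial is χ_A(x) = (x + 4)^3, so the eigenvalues are known. The minimal polynomial is
  m_A(x) = Π_λ (x − λ)^{k_λ}
where k_λ is the size of the *largest* Jordan block for λ (equivalently, the smallest k with (A − λI)^k v = 0 for every generalised eigenvector v of λ).

  λ = -4: largest Jordan block has size 2, contributing (x + 4)^2

So m_A(x) = (x + 4)^2 = x^2 + 8*x + 16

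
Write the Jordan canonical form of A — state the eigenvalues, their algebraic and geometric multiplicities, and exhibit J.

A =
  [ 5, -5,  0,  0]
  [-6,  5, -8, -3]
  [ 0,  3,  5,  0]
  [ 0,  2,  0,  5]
J_3(5) ⊕ J_1(5)

The characteristic polynomial is
  det(x·I − A) = x^4 - 20*x^3 + 150*x^2 - 500*x + 625 = (x - 5)^4

Eigenvalues and multiplicities (the geometric multiplicity of λ is n − rank(A − λI), which equals the number of Jordan blocks for λ):
  λ = 5: algebraic multiplicity = 4, geometric multiplicity = 2

Determining the block sizes for each eigenvalue:
  λ = 5: with am = 4 and gm = 2, the partition is not yet determined (e.g. several partitions of 4 into 2 parts exist). Let N = A − (5)·I. Computing rank(N^1) = 2, rank(N^2) = 1, rank(N^3) = 0; the number of blocks of size ≥ j is rank(N^{j−1}) − rank(N^j), giving [2, 1, 1]. So we have 1 block(s) of size 3, 1 block(s) of size 1 → block sizes [3, 1]

Assembling the blocks gives a Jordan form
J =
  [5, 1, 0, 0]
  [0, 5, 1, 0]
  [0, 0, 5, 0]
  [0, 0, 0, 5]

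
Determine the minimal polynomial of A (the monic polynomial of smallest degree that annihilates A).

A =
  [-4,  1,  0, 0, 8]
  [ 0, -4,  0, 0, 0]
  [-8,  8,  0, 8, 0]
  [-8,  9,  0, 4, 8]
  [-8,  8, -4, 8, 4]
x^4 + 4*x^3 - 16*x^2 - 64*x

The characteristic polynomial is χ_A(x) = x*(x - 4)^2*(x + 4)^2, so the eigenvalues are known. The minimal polynomial is
  m_A(x) = Π_λ (x − λ)^{k_λ}
where k_λ is the size of the *largest* Jordan block for λ (equivalently, the smallest k with (A − λI)^k v = 0 for every generalised eigenvector v of λ).

  λ = -4: largest Jordan block has size 2, contributing (x + 4)^2
  λ = 0: largest Jordan block has size 1, contributing (x − 0)
  λ = 4: largest Jordan block has size 1, contributing (x − 4)

So m_A(x) = x*(x - 4)*(x + 4)^2 = x^4 + 4*x^3 - 16*x^2 - 64*x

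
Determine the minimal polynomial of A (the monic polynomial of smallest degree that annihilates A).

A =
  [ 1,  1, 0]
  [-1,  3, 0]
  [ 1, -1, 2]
x^2 - 4*x + 4

The characteristic polynomial is χ_A(x) = (x - 2)^3, so the eigenvalues are known. The minimal polynomial is
  m_A(x) = Π_λ (x − λ)^{k_λ}
where k_λ is the size of the *largest* Jordan block for λ (equivalently, the smallest k with (A − λI)^k v = 0 for every generalised eigenvector v of λ).

  λ = 2: largest Jordan block has size 2, contributing (x − 2)^2

So m_A(x) = (x - 2)^2 = x^2 - 4*x + 4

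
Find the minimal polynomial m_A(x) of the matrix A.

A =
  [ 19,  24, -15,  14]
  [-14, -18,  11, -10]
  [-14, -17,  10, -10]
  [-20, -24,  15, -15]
x^3 + 3*x^2 + 3*x + 1

The characteristic polynomial is χ_A(x) = (x + 1)^4, so the eigenvalues are known. The minimal polynomial is
  m_A(x) = Π_λ (x − λ)^{k_λ}
where k_λ is the size of the *largest* Jordan block for λ (equivalently, the smallest k with (A − λI)^k v = 0 for every generalised eigenvector v of λ).

  λ = -1: largest Jordan block has size 3, contributing (x + 1)^3

So m_A(x) = (x + 1)^3 = x^3 + 3*x^2 + 3*x + 1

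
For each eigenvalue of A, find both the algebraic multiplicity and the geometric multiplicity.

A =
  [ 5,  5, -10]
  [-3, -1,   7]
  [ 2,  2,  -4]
λ = 0: alg = 3, geom = 1

Step 1 — factor the characteristic polynomial to read off the algebraic multiplicities:
  χ_A(x) = x^3

Step 2 — compute geometric multiplicities via the rank-nullity identity g(λ) = n − rank(A − λI):
  rank(A − (0)·I) = 2, so dim ker(A − (0)·I) = n − 2 = 1

Summary:
  λ = 0: algebraic multiplicity = 3, geometric multiplicity = 1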